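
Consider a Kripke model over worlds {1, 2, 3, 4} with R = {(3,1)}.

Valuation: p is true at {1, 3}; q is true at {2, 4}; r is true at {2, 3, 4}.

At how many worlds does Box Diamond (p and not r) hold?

3

1: no successors, so Box Diamond (p and not r) holds vacuously. ✓
2: no successors, so Box Diamond (p and not r) holds vacuously. ✓
3: successors {1}; Diamond (p and not r) there: 1:F. ✗
4: no successors, so Box Diamond (p and not r) holds vacuously. ✓
Satisfying worlds: {1, 2, 4}.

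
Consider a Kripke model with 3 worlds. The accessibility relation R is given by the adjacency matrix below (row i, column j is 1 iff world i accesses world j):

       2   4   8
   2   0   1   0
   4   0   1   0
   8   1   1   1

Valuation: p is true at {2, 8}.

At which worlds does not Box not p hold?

2: Box not p is T. ✗
4: Box not p is T. ✗
8: Box not p is F. ✓

{8}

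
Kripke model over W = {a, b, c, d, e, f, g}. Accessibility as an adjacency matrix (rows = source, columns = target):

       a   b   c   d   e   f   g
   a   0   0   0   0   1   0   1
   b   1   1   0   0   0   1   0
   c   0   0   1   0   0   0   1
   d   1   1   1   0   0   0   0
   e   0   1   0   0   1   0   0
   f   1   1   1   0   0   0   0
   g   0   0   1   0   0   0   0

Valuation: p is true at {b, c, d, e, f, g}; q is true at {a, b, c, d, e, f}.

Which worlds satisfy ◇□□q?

{a, b, d, e, f}

a: successors {e, g}; □□q there: e:T, g:F. ✓
b: successors {a, b, f}; □□q there: a:T, b:F, f:F. ✓
c: successors {c, g}; □□q there: c:F, g:F. ✗
d: successors {a, b, c}; □□q there: a:T, b:F, c:F. ✓
e: successors {b, e}; □□q there: b:F, e:T. ✓
f: successors {a, b, c}; □□q there: a:T, b:F, c:F. ✓
g: successors {c}; □□q there: c:F. ✗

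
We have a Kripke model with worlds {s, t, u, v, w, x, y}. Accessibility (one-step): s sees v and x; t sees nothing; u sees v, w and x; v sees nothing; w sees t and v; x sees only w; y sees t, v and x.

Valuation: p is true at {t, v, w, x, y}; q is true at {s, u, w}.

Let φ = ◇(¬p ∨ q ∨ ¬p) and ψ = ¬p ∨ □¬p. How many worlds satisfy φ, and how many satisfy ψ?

2 and 4

For ◇(¬p ∨ q ∨ ¬p):
s: successors {v, x}; ¬p ∨ q ∨ ¬p there: v:F, x:F. ✗
t: no successors, so ◇(¬p ∨ q ∨ ¬p) fails. ✗
u: successors {v, w, x}; ¬p ∨ q ∨ ¬p there: v:F, w:T, x:F. ✓
v: no successors, so ◇(¬p ∨ q ∨ ¬p) fails. ✗
w: successors {t, v}; ¬p ∨ q ∨ ¬p there: t:F, v:F. ✗
x: successors {w}; ¬p ∨ q ∨ ¬p there: w:T. ✓
y: successors {t, v, x}; ¬p ∨ q ∨ ¬p there: t:F, v:F, x:F. ✗
— 2 worlds.
For ¬p ∨ □¬p:
s: ¬p is T, □¬p is F. ✓
t: ¬p is F, □¬p is T. ✓
u: ¬p is T, □¬p is F. ✓
v: ¬p is F, □¬p is T. ✓
w: ¬p is F, □¬p is F. ✗
x: ¬p is F, □¬p is F. ✗
y: ¬p is F, □¬p is F. ✗
— 4 worlds.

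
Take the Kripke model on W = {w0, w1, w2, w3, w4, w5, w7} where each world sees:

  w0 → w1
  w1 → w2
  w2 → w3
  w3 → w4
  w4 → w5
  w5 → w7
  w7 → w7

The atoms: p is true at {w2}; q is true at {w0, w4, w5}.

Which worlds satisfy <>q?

{w3, w4}

w0: successors {w1}; q there: w1:F. ✗
w1: successors {w2}; q there: w2:F. ✗
w2: successors {w3}; q there: w3:F. ✗
w3: successors {w4}; q there: w4:T. ✓
w4: successors {w5}; q there: w5:T. ✓
w5: successors {w7}; q there: w7:F. ✗
w7: successors {w7}; q there: w7:F. ✗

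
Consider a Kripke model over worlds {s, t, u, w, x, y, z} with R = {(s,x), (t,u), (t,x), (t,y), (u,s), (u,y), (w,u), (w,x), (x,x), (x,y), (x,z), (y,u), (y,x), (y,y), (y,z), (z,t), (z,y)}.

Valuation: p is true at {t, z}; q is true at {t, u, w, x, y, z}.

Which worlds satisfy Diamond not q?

s: successors {x}; not q there: x:F. ✗
t: successors {u, x, y}; not q there: u:F, x:F, y:F. ✗
u: successors {s, y}; not q there: s:T, y:F. ✓
w: successors {u, x}; not q there: u:F, x:F. ✗
x: successors {x, y, z}; not q there: x:F, y:F, z:F. ✗
y: successors {u, x, y, z}; not q there: u:F, x:F, y:F, z:F. ✗
z: successors {t, y}; not q there: t:F, y:F. ✗

{u}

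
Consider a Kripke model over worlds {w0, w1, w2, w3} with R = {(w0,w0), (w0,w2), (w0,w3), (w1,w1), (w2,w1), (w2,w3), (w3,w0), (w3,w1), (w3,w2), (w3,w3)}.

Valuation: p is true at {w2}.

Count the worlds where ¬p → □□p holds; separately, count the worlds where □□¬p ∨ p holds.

1 and 2

For ¬p → □□p:
w0: ¬p is T, □□p is F. ✗
w1: ¬p is T, □□p is F. ✗
w2: ¬p is F, □□p is F. ✓
w3: ¬p is T, □□p is F. ✗
— 1 world.
For □□¬p ∨ p:
w0: □□¬p is F, p is F. ✗
w1: □□¬p is T, p is F. ✓
w2: □□¬p is F, p is T. ✓
w3: □□¬p is F, p is F. ✗
— 2 worlds.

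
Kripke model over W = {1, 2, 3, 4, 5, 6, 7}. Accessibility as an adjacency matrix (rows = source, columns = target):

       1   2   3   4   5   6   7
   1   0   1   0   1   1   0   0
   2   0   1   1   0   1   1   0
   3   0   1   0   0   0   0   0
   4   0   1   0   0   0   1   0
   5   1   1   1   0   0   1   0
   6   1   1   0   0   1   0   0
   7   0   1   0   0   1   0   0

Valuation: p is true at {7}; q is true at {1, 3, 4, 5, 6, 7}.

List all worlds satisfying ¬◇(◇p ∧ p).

1: ◇(◇p ∧ p) is F. ✓
2: ◇(◇p ∧ p) is F. ✓
3: ◇(◇p ∧ p) is F. ✓
4: ◇(◇p ∧ p) is F. ✓
5: ◇(◇p ∧ p) is F. ✓
6: ◇(◇p ∧ p) is F. ✓
7: ◇(◇p ∧ p) is F. ✓

{1, 2, 3, 4, 5, 6, 7}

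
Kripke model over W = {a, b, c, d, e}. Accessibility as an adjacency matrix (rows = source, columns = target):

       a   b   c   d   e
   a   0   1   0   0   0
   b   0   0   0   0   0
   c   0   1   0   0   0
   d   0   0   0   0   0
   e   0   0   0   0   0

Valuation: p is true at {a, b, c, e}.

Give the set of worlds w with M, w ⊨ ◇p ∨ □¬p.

{a, b, c, d, e}

a: ◇p is T, □¬p is F. ✓
b: ◇p is F, □¬p is T. ✓
c: ◇p is T, □¬p is F. ✓
d: ◇p is F, □¬p is T. ✓
e: ◇p is F, □¬p is T. ✓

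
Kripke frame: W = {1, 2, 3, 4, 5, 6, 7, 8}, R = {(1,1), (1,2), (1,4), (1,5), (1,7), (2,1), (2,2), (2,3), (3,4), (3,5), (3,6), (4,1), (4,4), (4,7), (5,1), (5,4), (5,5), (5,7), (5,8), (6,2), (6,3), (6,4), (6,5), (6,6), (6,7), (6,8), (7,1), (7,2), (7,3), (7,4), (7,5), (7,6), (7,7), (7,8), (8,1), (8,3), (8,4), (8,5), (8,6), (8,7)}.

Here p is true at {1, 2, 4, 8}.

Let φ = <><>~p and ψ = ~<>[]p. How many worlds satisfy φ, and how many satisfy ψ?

For <><>~p:
1: successors {1, 2, 4, 5, 7}; <>~p there: 1:T, 2:T, 4:T, 5:T, 7:T. ✓
2: successors {1, 2, 3}; <>~p there: 1:T, 2:T, 3:T. ✓
3: successors {4, 5, 6}; <>~p there: 4:T, 5:T, 6:T. ✓
4: successors {1, 4, 7}; <>~p there: 1:T, 4:T, 7:T. ✓
5: successors {1, 4, 5, 7, 8}; <>~p there: 1:T, 4:T, 5:T, 7:T, 8:T. ✓
6: successors {2, 3, 4, 5, 6, 7, 8}; <>~p there: 2:T, 3:T, 4:T, 5:T, 6:T, 7:T, 8:T. ✓
7: successors {1, 2, 3, 4, 5, 6, 7, 8}; <>~p there: 1:T, 2:T, 3:T, 4:T, 5:T, 6:T, 7:T, 8:T. ✓
8: successors {1, 3, 4, 5, 6, 7}; <>~p there: 1:T, 3:T, 4:T, 5:T, 6:T, 7:T. ✓
— 8 worlds.
For ~<>[]p:
1: <>[]p is F. ✓
2: <>[]p is F. ✓
3: <>[]p is F. ✓
4: <>[]p is F. ✓
5: <>[]p is F. ✓
6: <>[]p is F. ✓
7: <>[]p is F. ✓
8: <>[]p is F. ✓
— 8 worlds.

8 and 8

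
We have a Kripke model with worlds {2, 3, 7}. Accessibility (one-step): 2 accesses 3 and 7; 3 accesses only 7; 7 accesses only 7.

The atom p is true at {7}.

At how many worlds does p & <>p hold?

1

2: p is F, <>p is T. ✗
3: p is F, <>p is T. ✗
7: p is T, <>p is T. ✓
Satisfying worlds: {7}.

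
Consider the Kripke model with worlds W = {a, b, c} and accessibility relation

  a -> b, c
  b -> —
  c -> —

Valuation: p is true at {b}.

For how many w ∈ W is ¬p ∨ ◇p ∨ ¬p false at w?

1

a: ¬p is T, ◇p ∨ ¬p is T. ✓
b: ¬p is F, ◇p ∨ ¬p is F. ✗
c: ¬p is T, ◇p ∨ ¬p is T. ✓
Satisfying worlds: {a, c}.
So ¬p ∨ ◇p ∨ ¬p fails at the other 1 world.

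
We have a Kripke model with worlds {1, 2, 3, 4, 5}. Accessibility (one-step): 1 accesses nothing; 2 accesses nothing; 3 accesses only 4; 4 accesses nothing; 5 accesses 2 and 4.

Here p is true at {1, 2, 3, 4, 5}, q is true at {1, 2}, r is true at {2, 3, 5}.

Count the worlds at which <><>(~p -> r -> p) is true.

0

1: no successors, so <><>(~p -> r -> p) fails. ✗
2: no successors, so <><>(~p -> r -> p) fails. ✗
3: successors {4}; <>(~p -> r -> p) there: 4:F. ✗
4: no successors, so <><>(~p -> r -> p) fails. ✗
5: successors {2, 4}; <>(~p -> r -> p) there: 2:F, 4:F. ✗
Satisfying worlds: ∅.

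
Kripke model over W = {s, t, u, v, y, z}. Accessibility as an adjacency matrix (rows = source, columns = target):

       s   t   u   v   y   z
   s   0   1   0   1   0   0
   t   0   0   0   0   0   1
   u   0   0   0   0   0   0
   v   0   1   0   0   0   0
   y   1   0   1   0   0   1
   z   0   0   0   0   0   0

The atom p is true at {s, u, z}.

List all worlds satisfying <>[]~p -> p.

{s, u, v, z}

s: <>[]~p is T, p is T. ✓
t: <>[]~p is T, p is F. ✗
u: <>[]~p is F, p is T. ✓
v: <>[]~p is F, p is F. ✓
y: <>[]~p is T, p is F. ✗
z: <>[]~p is F, p is T. ✓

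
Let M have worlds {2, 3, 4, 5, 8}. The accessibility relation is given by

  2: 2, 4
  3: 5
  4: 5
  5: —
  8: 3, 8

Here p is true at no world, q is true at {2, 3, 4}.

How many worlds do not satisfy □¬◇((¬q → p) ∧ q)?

2

2: successors {2, 4}; ¬◇((¬q → p) ∧ q) there: 2:F, 4:T. ✗
3: successors {5}; ¬◇((¬q → p) ∧ q) there: 5:T. ✓
4: successors {5}; ¬◇((¬q → p) ∧ q) there: 5:T. ✓
5: no successors, so □¬◇((¬q → p) ∧ q) holds vacuously. ✓
8: successors {3, 8}; ¬◇((¬q → p) ∧ q) there: 3:T, 8:F. ✗
Satisfying worlds: {3, 4, 5}.
So □¬◇((¬q → p) ∧ q) fails at the other 2 worlds.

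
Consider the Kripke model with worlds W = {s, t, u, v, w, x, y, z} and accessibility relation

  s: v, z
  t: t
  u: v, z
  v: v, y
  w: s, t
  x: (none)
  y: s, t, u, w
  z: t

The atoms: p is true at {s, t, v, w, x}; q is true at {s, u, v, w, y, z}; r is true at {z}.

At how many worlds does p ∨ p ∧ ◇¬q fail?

3

s: p is T, p ∧ ◇¬q is F. ✓
t: p is T, p ∧ ◇¬q is T. ✓
u: p is F, p ∧ ◇¬q is F. ✗
v: p is T, p ∧ ◇¬q is F. ✓
w: p is T, p ∧ ◇¬q is T. ✓
x: p is T, p ∧ ◇¬q is F. ✓
y: p is F, p ∧ ◇¬q is F. ✗
z: p is F, p ∧ ◇¬q is F. ✗
Satisfying worlds: {s, t, v, w, x}.
So p ∨ p ∧ ◇¬q fails at the other 3 worlds.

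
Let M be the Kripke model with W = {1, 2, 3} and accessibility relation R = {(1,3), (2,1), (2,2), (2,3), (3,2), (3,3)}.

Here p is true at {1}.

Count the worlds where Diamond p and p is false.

1: Diamond p is F, p is T. ✗
2: Diamond p is T, p is F. ✗
3: Diamond p is F, p is F. ✗
Satisfying worlds: ∅.
So Diamond p and p fails at the other 3 worlds.

3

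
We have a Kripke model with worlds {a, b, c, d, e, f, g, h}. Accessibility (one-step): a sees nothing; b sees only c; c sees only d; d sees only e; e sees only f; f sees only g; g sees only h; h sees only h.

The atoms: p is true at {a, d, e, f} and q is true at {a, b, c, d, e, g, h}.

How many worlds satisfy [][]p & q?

a: [][]p is T, q is T. ✓
b: [][]p is T, q is T. ✓
c: [][]p is T, q is T. ✓
d: [][]p is T, q is T. ✓
e: [][]p is F, q is T. ✗
f: [][]p is F, q is F. ✗
g: [][]p is F, q is T. ✗
h: [][]p is F, q is T. ✗
Satisfying worlds: {a, b, c, d}.

4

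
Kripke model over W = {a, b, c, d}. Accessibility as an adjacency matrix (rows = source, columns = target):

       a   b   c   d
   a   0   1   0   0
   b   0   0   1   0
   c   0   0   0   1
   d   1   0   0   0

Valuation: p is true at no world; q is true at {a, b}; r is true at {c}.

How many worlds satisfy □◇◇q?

a: successors {b}; ◇◇q there: b:F. ✗
b: successors {c}; ◇◇q there: c:T. ✓
c: successors {d}; ◇◇q there: d:T. ✓
d: successors {a}; ◇◇q there: a:F. ✗
Satisfying worlds: {b, c}.

2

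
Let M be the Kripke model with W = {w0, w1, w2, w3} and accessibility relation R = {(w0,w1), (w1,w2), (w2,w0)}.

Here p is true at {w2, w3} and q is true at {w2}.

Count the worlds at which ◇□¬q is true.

2

w0: successors {w1}; □¬q there: w1:F. ✗
w1: successors {w2}; □¬q there: w2:T. ✓
w2: successors {w0}; □¬q there: w0:T. ✓
w3: no successors, so ◇□¬q fails. ✗
Satisfying worlds: {w1, w2}.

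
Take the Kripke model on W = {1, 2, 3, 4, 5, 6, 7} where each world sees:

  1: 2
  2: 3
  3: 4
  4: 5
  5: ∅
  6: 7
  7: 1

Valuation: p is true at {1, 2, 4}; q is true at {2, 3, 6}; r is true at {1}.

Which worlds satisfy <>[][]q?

1: successors {2}; [][]q there: 2:F. ✗
2: successors {3}; [][]q there: 3:F. ✗
3: successors {4}; [][]q there: 4:T. ✓
4: successors {5}; [][]q there: 5:T. ✓
5: no successors, so <>[][]q fails. ✗
6: successors {7}; [][]q there: 7:T. ✓
7: successors {1}; [][]q there: 1:T. ✓

{3, 4, 6, 7}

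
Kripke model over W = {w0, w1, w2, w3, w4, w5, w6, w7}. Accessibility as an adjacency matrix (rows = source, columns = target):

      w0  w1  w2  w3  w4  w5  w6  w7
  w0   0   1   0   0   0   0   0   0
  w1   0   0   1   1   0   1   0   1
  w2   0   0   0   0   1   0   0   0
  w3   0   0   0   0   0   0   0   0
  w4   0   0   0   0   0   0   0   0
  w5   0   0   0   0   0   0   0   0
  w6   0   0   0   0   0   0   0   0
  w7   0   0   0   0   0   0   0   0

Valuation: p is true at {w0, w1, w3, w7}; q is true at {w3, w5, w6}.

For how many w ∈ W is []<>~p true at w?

6

w0: successors {w1}; <>~p there: w1:T. ✓
w1: successors {w2, w3, w5, w7}; <>~p there: w2:T, w3:F, w5:F, w7:F. ✗
w2: successors {w4}; <>~p there: w4:F. ✗
w3: no successors, so []<>~p holds vacuously. ✓
w4: no successors, so []<>~p holds vacuously. ✓
w5: no successors, so []<>~p holds vacuously. ✓
w6: no successors, so []<>~p holds vacuously. ✓
w7: no successors, so []<>~p holds vacuously. ✓
Satisfying worlds: {w0, w3, w4, w5, w6, w7}.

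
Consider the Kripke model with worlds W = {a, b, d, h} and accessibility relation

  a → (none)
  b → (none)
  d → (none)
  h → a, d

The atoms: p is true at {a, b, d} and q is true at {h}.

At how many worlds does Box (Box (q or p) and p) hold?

a: no successors, so Box (Box (q or p) and p) holds vacuously. ✓
b: no successors, so Box (Box (q or p) and p) holds vacuously. ✓
d: no successors, so Box (Box (q or p) and p) holds vacuously. ✓
h: successors {a, d}; Box (q or p) and p there: a:T, d:T. ✓
Satisfying worlds: {a, b, d, h}.

4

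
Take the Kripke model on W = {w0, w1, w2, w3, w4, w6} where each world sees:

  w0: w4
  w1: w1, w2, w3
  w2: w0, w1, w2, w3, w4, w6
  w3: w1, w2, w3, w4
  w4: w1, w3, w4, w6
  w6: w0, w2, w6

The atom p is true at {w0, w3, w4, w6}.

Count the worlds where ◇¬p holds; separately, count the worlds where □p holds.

5 and 1

For ◇¬p:
w0: successors {w4}; ¬p there: w4:F. ✗
w1: successors {w1, w2, w3}; ¬p there: w1:T, w2:T, w3:F. ✓
w2: successors {w0, w1, w2, w3, w4, w6}; ¬p there: w0:F, w1:T, w2:T, w3:F, w4:F, w6:F. ✓
w3: successors {w1, w2, w3, w4}; ¬p there: w1:T, w2:T, w3:F, w4:F. ✓
w4: successors {w1, w3, w4, w6}; ¬p there: w1:T, w3:F, w4:F, w6:F. ✓
w6: successors {w0, w2, w6}; ¬p there: w0:F, w2:T, w6:F. ✓
— 5 worlds.
For □p:
w0: successors {w4}; p there: w4:T. ✓
w1: successors {w1, w2, w3}; p there: w1:F, w2:F, w3:T. ✗
w2: successors {w0, w1, w2, w3, w4, w6}; p there: w0:T, w1:F, w2:F, w3:T, w4:T, w6:T. ✗
w3: successors {w1, w2, w3, w4}; p there: w1:F, w2:F, w3:T, w4:T. ✗
w4: successors {w1, w3, w4, w6}; p there: w1:F, w3:T, w4:T, w6:T. ✗
w6: successors {w0, w2, w6}; p there: w0:T, w2:F, w6:T. ✗
— 1 world.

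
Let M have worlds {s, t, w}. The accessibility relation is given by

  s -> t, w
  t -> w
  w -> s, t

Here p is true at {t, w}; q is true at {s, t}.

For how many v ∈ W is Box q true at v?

s: successors {t, w}; q there: t:T, w:F. ✗
t: successors {w}; q there: w:F. ✗
w: successors {s, t}; q there: s:T, t:T. ✓
Satisfying worlds: {w}.

1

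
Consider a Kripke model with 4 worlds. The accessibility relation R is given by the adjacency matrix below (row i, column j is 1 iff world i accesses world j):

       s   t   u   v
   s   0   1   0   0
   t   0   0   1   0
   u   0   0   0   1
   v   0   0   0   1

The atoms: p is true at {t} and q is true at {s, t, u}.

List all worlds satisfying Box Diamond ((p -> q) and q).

s: successors {t}; Diamond ((p -> q) and q) there: t:T. ✓
t: successors {u}; Diamond ((p -> q) and q) there: u:F. ✗
u: successors {v}; Diamond ((p -> q) and q) there: v:F. ✗
v: successors {v}; Diamond ((p -> q) and q) there: v:F. ✗

{s}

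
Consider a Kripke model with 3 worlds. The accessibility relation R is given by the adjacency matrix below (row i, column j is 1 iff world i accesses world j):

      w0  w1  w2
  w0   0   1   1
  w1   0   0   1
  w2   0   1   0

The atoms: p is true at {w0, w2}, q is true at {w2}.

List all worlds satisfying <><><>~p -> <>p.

w0: <><><>~p is T, <>p is T. ✓
w1: <><><>~p is F, <>p is T. ✓
w2: <><><>~p is T, <>p is F. ✗

{w0, w1}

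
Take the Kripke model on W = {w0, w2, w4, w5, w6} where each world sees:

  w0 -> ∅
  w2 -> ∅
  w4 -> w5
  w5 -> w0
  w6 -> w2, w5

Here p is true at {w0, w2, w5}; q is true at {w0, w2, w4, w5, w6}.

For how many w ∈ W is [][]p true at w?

w0: no successors, so [][]p holds vacuously. ✓
w2: no successors, so [][]p holds vacuously. ✓
w4: successors {w5}; []p there: w5:T. ✓
w5: successors {w0}; []p there: w0:T. ✓
w6: successors {w2, w5}; []p there: w2:T, w5:T. ✓
Satisfying worlds: {w0, w2, w4, w5, w6}.

5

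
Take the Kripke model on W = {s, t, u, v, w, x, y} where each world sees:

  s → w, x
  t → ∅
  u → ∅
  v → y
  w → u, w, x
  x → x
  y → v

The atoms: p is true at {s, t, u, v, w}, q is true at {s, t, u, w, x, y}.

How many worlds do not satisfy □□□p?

s: successors {w, x}; □□p there: w:F, x:F. ✗
t: no successors, so □□□p holds vacuously. ✓
u: no successors, so □□□p holds vacuously. ✓
v: successors {y}; □□p there: y:F. ✗
w: successors {u, w, x}; □□p there: u:T, w:F, x:F. ✗
x: successors {x}; □□p there: x:F. ✗
y: successors {v}; □□p there: v:T. ✓
Satisfying worlds: {t, u, y}.
So □□□p fails at the other 4 worlds.

4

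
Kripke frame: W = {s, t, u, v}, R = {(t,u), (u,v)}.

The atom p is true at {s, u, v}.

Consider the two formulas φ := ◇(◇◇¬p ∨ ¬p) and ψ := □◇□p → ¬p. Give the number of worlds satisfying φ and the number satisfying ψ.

0 and 2

For ◇(◇◇¬p ∨ ¬p):
s: no successors, so ◇(◇◇¬p ∨ ¬p) fails. ✗
t: successors {u}; ◇◇¬p ∨ ¬p there: u:F. ✗
u: successors {v}; ◇◇¬p ∨ ¬p there: v:F. ✗
v: no successors, so ◇(◇◇¬p ∨ ¬p) fails. ✗
— 0 worlds.
For □◇□p → ¬p:
s: □◇□p is T, ¬p is F. ✗
t: □◇□p is T, ¬p is T. ✓
u: □◇□p is F, ¬p is F. ✓
v: □◇□p is T, ¬p is F. ✗
— 2 worlds.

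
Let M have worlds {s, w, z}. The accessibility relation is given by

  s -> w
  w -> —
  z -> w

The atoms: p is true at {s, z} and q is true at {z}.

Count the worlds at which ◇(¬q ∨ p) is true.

s: successors {w}; ¬q ∨ p there: w:T. ✓
w: no successors, so ◇(¬q ∨ p) fails. ✗
z: successors {w}; ¬q ∨ p there: w:T. ✓
Satisfying worlds: {s, z}.

2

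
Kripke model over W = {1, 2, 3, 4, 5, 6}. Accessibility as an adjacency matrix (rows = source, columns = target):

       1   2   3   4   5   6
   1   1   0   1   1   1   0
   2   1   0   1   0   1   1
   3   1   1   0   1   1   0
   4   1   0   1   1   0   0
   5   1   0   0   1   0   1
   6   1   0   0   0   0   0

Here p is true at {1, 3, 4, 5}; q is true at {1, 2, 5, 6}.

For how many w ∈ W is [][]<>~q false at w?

1: successors {1, 3, 4, 5}; []<>~q there: 1:T, 3:T, 4:T, 5:F. ✗
2: successors {1, 3, 5, 6}; []<>~q there: 1:T, 3:T, 5:F, 6:T. ✗
3: successors {1, 2, 4, 5}; []<>~q there: 1:T, 2:F, 4:T, 5:F. ✗
4: successors {1, 3, 4}; []<>~q there: 1:T, 3:T, 4:T. ✓
5: successors {1, 4, 6}; []<>~q there: 1:T, 4:T, 6:T. ✓
6: successors {1}; []<>~q there: 1:T. ✓
Satisfying worlds: {4, 5, 6}.
So [][]<>~q fails at the other 3 worlds.

3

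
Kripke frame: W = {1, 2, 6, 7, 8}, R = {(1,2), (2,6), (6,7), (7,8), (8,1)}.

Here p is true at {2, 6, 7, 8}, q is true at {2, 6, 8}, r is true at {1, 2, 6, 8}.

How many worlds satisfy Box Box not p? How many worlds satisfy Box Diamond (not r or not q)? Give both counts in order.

1 and 2

For Box Box not p:
1: successors {2}; Box not p there: 2:F. ✗
2: successors {6}; Box not p there: 6:F. ✗
6: successors {7}; Box not p there: 7:F. ✗
7: successors {8}; Box not p there: 8:T. ✓
8: successors {1}; Box not p there: 1:F. ✗
— 1 world.
For Box Diamond (not r or not q):
1: successors {2}; Diamond (not r or not q) there: 2:F. ✗
2: successors {6}; Diamond (not r or not q) there: 6:T. ✓
6: successors {7}; Diamond (not r or not q) there: 7:F. ✗
7: successors {8}; Diamond (not r or not q) there: 8:T. ✓
8: successors {1}; Diamond (not r or not q) there: 1:F. ✗
— 2 worlds.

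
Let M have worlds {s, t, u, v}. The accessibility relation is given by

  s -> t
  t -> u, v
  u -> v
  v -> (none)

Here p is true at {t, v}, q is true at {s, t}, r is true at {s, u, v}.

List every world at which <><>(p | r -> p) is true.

s: successors {t}; <>(p | r -> p) there: t:T. ✓
t: successors {u, v}; <>(p | r -> p) there: u:T, v:F. ✓
u: successors {v}; <>(p | r -> p) there: v:F. ✗
v: no successors, so <><>(p | r -> p) fails. ✗

{s, t}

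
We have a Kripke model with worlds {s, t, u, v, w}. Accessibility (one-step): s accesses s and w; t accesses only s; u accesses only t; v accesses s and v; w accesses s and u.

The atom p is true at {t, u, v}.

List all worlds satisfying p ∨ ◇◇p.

s: p is F, ◇◇p is T. ✓
t: p is T, ◇◇p is F. ✓
u: p is T, ◇◇p is F. ✓
v: p is T, ◇◇p is T. ✓
w: p is F, ◇◇p is T. ✓

{s, t, u, v, w}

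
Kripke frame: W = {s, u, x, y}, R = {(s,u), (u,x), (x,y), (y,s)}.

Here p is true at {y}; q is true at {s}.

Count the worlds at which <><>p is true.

1

s: successors {u}; <>p there: u:F. ✗
u: successors {x}; <>p there: x:T. ✓
x: successors {y}; <>p there: y:F. ✗
y: successors {s}; <>p there: s:F. ✗
Satisfying worlds: {u}.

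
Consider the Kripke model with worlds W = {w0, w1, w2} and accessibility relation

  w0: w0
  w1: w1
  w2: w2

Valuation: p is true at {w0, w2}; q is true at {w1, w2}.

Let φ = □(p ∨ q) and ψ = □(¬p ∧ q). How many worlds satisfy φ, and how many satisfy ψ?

For □(p ∨ q):
w0: successors {w0}; p ∨ q there: w0:T. ✓
w1: successors {w1}; p ∨ q there: w1:T. ✓
w2: successors {w2}; p ∨ q there: w2:T. ✓
— 3 worlds.
For □(¬p ∧ q):
w0: successors {w0}; ¬p ∧ q there: w0:F. ✗
w1: successors {w1}; ¬p ∧ q there: w1:T. ✓
w2: successors {w2}; ¬p ∧ q there: w2:F. ✗
— 1 world.

3 and 1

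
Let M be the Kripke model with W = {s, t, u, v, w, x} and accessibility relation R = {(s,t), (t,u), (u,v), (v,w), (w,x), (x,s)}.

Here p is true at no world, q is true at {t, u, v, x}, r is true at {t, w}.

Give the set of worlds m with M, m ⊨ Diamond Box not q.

{u, w}

s: successors {t}; Box not q there: t:F. ✗
t: successors {u}; Box not q there: u:F. ✗
u: successors {v}; Box not q there: v:T. ✓
v: successors {w}; Box not q there: w:F. ✗
w: successors {x}; Box not q there: x:T. ✓
x: successors {s}; Box not q there: s:F. ✗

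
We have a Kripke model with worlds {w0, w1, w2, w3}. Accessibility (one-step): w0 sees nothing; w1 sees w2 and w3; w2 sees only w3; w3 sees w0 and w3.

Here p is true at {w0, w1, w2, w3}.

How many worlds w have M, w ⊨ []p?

4

w0: no successors, so []p holds vacuously. ✓
w1: successors {w2, w3}; p there: w2:T, w3:T. ✓
w2: successors {w3}; p there: w3:T. ✓
w3: successors {w0, w3}; p there: w0:T, w3:T. ✓
Satisfying worlds: {w0, w1, w2, w3}.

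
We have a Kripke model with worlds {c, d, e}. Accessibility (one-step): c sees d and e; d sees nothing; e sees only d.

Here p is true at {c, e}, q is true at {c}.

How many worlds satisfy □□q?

2

c: successors {d, e}; □q there: d:T, e:F. ✗
d: no successors, so □□q holds vacuously. ✓
e: successors {d}; □q there: d:T. ✓
Satisfying worlds: {d, e}.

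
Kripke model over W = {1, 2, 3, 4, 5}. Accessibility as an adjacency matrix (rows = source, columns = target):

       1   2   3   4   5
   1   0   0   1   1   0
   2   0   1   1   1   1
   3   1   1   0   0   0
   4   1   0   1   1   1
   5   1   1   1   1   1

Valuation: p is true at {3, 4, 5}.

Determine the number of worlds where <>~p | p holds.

4

1: <>~p is F, p is F. ✗
2: <>~p is T, p is F. ✓
3: <>~p is T, p is T. ✓
4: <>~p is T, p is T. ✓
5: <>~p is T, p is T. ✓
Satisfying worlds: {2, 3, 4, 5}.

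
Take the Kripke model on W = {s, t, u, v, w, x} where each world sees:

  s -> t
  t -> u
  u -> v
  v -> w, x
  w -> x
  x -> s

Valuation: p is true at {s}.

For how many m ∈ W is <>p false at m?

s: successors {t}; p there: t:F. ✗
t: successors {u}; p there: u:F. ✗
u: successors {v}; p there: v:F. ✗
v: successors {w, x}; p there: w:F, x:F. ✗
w: successors {x}; p there: x:F. ✗
x: successors {s}; p there: s:T. ✓
Satisfying worlds: {x}.
So <>p fails at the other 5 worlds.

5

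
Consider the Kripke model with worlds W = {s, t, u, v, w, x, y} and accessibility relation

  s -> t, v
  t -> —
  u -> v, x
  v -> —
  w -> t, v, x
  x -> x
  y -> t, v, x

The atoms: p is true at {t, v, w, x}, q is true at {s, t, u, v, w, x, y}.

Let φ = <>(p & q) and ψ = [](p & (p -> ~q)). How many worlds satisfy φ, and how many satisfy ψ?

5 and 2

For <>(p & q):
s: successors {t, v}; p & q there: t:T, v:T. ✓
t: no successors, so <>(p & q) fails. ✗
u: successors {v, x}; p & q there: v:T, x:T. ✓
v: no successors, so <>(p & q) fails. ✗
w: successors {t, v, x}; p & q there: t:T, v:T, x:T. ✓
x: successors {x}; p & q there: x:T. ✓
y: successors {t, v, x}; p & q there: t:T, v:T, x:T. ✓
— 5 worlds.
For [](p & (p -> ~q)):
s: successors {t, v}; p & (p -> ~q) there: t:F, v:F. ✗
t: no successors, so [](p & (p -> ~q)) holds vacuously. ✓
u: successors {v, x}; p & (p -> ~q) there: v:F, x:F. ✗
v: no successors, so [](p & (p -> ~q)) holds vacuously. ✓
w: successors {t, v, x}; p & (p -> ~q) there: t:F, v:F, x:F. ✗
x: successors {x}; p & (p -> ~q) there: x:F. ✗
y: successors {t, v, x}; p & (p -> ~q) there: t:F, v:F, x:F. ✗
— 2 worlds.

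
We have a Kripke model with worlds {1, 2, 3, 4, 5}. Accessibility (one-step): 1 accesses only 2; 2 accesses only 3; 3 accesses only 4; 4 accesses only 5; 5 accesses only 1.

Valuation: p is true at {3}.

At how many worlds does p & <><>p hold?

0

1: p is F, <><>p is T. ✗
2: p is F, <><>p is F. ✗
3: p is T, <><>p is F. ✗
4: p is F, <><>p is F. ✗
5: p is F, <><>p is F. ✗
Satisfying worlds: ∅.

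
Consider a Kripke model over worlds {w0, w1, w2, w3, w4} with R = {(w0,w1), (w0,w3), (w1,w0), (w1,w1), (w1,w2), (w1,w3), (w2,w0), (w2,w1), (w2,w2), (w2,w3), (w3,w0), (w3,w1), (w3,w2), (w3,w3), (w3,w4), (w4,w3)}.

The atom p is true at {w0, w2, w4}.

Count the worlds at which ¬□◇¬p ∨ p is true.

w0: ¬□◇¬p is F, p is T. ✓
w1: ¬□◇¬p is F, p is F. ✗
w2: ¬□◇¬p is F, p is T. ✓
w3: ¬□◇¬p is F, p is F. ✗
w4: ¬□◇¬p is F, p is T. ✓
Satisfying worlds: {w0, w2, w4}.

3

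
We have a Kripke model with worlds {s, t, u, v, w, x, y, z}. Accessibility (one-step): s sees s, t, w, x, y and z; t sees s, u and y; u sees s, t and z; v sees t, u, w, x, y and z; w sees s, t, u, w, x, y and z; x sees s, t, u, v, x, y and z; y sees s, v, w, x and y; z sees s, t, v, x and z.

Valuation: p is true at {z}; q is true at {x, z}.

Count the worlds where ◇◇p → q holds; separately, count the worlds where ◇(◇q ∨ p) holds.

For ◇◇p → q:
s: ◇◇p is T, q is F. ✗
t: ◇◇p is T, q is F. ✗
u: ◇◇p is T, q is F. ✗
v: ◇◇p is T, q is F. ✗
w: ◇◇p is T, q is F. ✗
x: ◇◇p is T, q is T. ✓
y: ◇◇p is T, q is F. ✗
z: ◇◇p is T, q is T. ✓
— 2 worlds.
For ◇(◇q ∨ p):
s: successors {s, t, w, x, y, z}; ◇q ∨ p there: s:T, t:F, w:T, x:T, y:T, z:T. ✓
t: successors {s, u, y}; ◇q ∨ p there: s:T, u:T, y:T. ✓
u: successors {s, t, z}; ◇q ∨ p there: s:T, t:F, z:T. ✓
v: successors {t, u, w, x, y, z}; ◇q ∨ p there: t:F, u:T, w:T, x:T, y:T, z:T. ✓
w: successors {s, t, u, w, x, y, z}; ◇q ∨ p there: s:T, t:F, u:T, w:T, x:T, y:T, z:T. ✓
x: successors {s, t, u, v, x, y, z}; ◇q ∨ p there: s:T, t:F, u:T, v:T, x:T, y:T, z:T. ✓
y: successors {s, v, w, x, y}; ◇q ∨ p there: s:T, v:T, w:T, x:T, y:T. ✓
z: successors {s, t, v, x, z}; ◇q ∨ p there: s:T, t:F, v:T, x:T, z:T. ✓
— 8 worlds.

2 and 8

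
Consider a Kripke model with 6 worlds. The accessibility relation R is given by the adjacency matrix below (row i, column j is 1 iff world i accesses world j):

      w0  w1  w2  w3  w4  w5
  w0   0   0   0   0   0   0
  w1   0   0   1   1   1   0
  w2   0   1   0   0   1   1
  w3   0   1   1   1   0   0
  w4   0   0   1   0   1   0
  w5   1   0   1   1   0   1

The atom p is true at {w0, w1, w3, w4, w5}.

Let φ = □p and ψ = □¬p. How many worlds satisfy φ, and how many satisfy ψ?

2 and 1

For □p:
w0: no successors, so □p holds vacuously. ✓
w1: successors {w2, w3, w4}; p there: w2:F, w3:T, w4:T. ✗
w2: successors {w1, w4, w5}; p there: w1:T, w4:T, w5:T. ✓
w3: successors {w1, w2, w3}; p there: w1:T, w2:F, w3:T. ✗
w4: successors {w2, w4}; p there: w2:F, w4:T. ✗
w5: successors {w0, w2, w3, w5}; p there: w0:T, w2:F, w3:T, w5:T. ✗
— 2 worlds.
For □¬p:
w0: no successors, so □¬p holds vacuously. ✓
w1: successors {w2, w3, w4}; ¬p there: w2:T, w3:F, w4:F. ✗
w2: successors {w1, w4, w5}; ¬p there: w1:F, w4:F, w5:F. ✗
w3: successors {w1, w2, w3}; ¬p there: w1:F, w2:T, w3:F. ✗
w4: successors {w2, w4}; ¬p there: w2:T, w4:F. ✗
w5: successors {w0, w2, w3, w5}; ¬p there: w0:F, w2:T, w3:F, w5:F. ✗
— 1 world.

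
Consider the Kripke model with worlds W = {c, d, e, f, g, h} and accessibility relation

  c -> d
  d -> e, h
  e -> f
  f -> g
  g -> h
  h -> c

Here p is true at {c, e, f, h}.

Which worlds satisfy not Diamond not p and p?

{e, h}

c: not Diamond not p is F, p is T. ✗
d: not Diamond not p is T, p is F. ✗
e: not Diamond not p is T, p is T. ✓
f: not Diamond not p is F, p is T. ✗
g: not Diamond not p is T, p is F. ✗
h: not Diamond not p is T, p is T. ✓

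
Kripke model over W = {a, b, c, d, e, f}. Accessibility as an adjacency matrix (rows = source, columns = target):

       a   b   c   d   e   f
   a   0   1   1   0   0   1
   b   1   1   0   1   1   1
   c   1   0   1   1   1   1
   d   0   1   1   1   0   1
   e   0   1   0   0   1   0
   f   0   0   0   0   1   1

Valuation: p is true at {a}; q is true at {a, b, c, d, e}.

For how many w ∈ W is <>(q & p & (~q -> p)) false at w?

4

a: successors {b, c, f}; q & p & (~q -> p) there: b:F, c:F, f:F. ✗
b: successors {a, b, d, e, f}; q & p & (~q -> p) there: a:T, b:F, d:F, e:F, f:F. ✓
c: successors {a, c, d, e, f}; q & p & (~q -> p) there: a:T, c:F, d:F, e:F, f:F. ✓
d: successors {b, c, d, f}; q & p & (~q -> p) there: b:F, c:F, d:F, f:F. ✗
e: successors {b, e}; q & p & (~q -> p) there: b:F, e:F. ✗
f: successors {e, f}; q & p & (~q -> p) there: e:F, f:F. ✗
Satisfying worlds: {b, c}.
So <>(q & p & (~q -> p)) fails at the other 4 worlds.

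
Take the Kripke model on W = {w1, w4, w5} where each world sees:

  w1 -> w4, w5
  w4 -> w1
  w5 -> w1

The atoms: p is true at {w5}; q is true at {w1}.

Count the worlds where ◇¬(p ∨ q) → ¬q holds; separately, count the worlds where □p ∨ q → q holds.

2 and 3

For ◇¬(p ∨ q) → ¬q:
w1: ◇¬(p ∨ q) is T, ¬q is F. ✗
w4: ◇¬(p ∨ q) is F, ¬q is T. ✓
w5: ◇¬(p ∨ q) is F, ¬q is T. ✓
— 2 worlds.
For □p ∨ q → q:
w1: □p ∨ q is T, q is T. ✓
w4: □p ∨ q is F, q is F. ✓
w5: □p ∨ q is F, q is F. ✓
— 3 worlds.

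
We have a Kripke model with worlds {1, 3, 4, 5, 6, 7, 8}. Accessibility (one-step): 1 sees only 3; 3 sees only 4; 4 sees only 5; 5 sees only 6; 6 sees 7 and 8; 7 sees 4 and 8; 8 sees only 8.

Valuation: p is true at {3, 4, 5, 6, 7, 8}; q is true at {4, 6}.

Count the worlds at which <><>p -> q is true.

2

1: <><>p is T, q is F. ✗
3: <><>p is T, q is F. ✗
4: <><>p is T, q is T. ✓
5: <><>p is T, q is F. ✗
6: <><>p is T, q is T. ✓
7: <><>p is T, q is F. ✗
8: <><>p is T, q is F. ✗
Satisfying worlds: {4, 6}.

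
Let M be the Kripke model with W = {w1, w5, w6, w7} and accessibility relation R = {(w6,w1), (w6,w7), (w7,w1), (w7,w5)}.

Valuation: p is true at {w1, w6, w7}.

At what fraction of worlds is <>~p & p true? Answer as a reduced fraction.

1/4

w1: <>~p is F, p is T. ✗
w5: <>~p is F, p is F. ✗
w6: <>~p is F, p is T. ✗
w7: <>~p is T, p is T. ✓
That's 1 of 4 worlds, so 1/4.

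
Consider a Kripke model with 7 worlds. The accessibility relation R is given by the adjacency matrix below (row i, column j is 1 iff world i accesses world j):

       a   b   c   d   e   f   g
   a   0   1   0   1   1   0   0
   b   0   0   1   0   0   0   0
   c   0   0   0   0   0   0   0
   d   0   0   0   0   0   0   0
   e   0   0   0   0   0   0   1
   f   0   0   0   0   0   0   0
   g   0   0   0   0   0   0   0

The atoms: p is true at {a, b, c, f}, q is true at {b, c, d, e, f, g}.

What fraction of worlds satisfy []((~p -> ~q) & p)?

5/7

a: successors {b, d, e}; (~p -> ~q) & p there: b:T, d:F, e:F. ✗
b: successors {c}; (~p -> ~q) & p there: c:T. ✓
c: no successors, so []((~p -> ~q) & p) holds vacuously. ✓
d: no successors, so []((~p -> ~q) & p) holds vacuously. ✓
e: successors {g}; (~p -> ~q) & p there: g:F. ✗
f: no successors, so []((~p -> ~q) & p) holds vacuously. ✓
g: no successors, so []((~p -> ~q) & p) holds vacuously. ✓
That's 5 of 7 worlds, so 5/7.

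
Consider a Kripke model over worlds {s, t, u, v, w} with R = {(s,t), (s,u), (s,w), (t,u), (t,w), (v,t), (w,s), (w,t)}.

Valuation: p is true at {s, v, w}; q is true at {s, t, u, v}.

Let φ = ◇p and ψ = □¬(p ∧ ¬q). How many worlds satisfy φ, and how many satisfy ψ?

3 and 3

For ◇p:
s: successors {t, u, w}; p there: t:F, u:F, w:T. ✓
t: successors {u, w}; p there: u:F, w:T. ✓
u: no successors, so ◇p fails. ✗
v: successors {t}; p there: t:F. ✗
w: successors {s, t}; p there: s:T, t:F. ✓
— 3 worlds.
For □¬(p ∧ ¬q):
s: successors {t, u, w}; ¬(p ∧ ¬q) there: t:T, u:T, w:F. ✗
t: successors {u, w}; ¬(p ∧ ¬q) there: u:T, w:F. ✗
u: no successors, so □¬(p ∧ ¬q) holds vacuously. ✓
v: successors {t}; ¬(p ∧ ¬q) there: t:T. ✓
w: successors {s, t}; ¬(p ∧ ¬q) there: s:T, t:T. ✓
— 3 worlds.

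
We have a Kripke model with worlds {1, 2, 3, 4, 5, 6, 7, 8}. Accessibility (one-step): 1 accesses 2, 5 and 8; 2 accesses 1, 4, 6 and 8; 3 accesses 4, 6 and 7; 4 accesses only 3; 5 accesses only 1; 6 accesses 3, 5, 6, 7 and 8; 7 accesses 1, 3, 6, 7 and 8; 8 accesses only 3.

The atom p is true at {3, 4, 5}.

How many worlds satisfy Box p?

2

1: successors {2, 5, 8}; p there: 2:F, 5:T, 8:F. ✗
2: successors {1, 4, 6, 8}; p there: 1:F, 4:T, 6:F, 8:F. ✗
3: successors {4, 6, 7}; p there: 4:T, 6:F, 7:F. ✗
4: successors {3}; p there: 3:T. ✓
5: successors {1}; p there: 1:F. ✗
6: successors {3, 5, 6, 7, 8}; p there: 3:T, 5:T, 6:F, 7:F, 8:F. ✗
7: successors {1, 3, 6, 7, 8}; p there: 1:F, 3:T, 6:F, 7:F, 8:F. ✗
8: successors {3}; p there: 3:T. ✓
Satisfying worlds: {4, 8}.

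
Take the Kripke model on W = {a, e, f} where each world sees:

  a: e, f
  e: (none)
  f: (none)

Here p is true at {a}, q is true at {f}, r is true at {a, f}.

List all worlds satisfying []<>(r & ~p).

a: successors {e, f}; <>(r & ~p) there: e:F, f:F. ✗
e: no successors, so []<>(r & ~p) holds vacuously. ✓
f: no successors, so []<>(r & ~p) holds vacuously. ✓

{e, f}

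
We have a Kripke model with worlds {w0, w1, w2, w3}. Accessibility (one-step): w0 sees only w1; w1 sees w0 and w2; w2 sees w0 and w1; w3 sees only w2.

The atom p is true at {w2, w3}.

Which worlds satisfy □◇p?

w0: successors {w1}; ◇p there: w1:T. ✓
w1: successors {w0, w2}; ◇p there: w0:F, w2:F. ✗
w2: successors {w0, w1}; ◇p there: w0:F, w1:T. ✗
w3: successors {w2}; ◇p there: w2:F. ✗

{w0}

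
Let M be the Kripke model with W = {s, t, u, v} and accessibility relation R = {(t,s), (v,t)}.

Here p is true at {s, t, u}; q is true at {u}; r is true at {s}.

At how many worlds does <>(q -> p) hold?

s: no successors, so <>(q -> p) fails. ✗
t: successors {s}; q -> p there: s:T. ✓
u: no successors, so <>(q -> p) fails. ✗
v: successors {t}; q -> p there: t:T. ✓
Satisfying worlds: {t, v}.

2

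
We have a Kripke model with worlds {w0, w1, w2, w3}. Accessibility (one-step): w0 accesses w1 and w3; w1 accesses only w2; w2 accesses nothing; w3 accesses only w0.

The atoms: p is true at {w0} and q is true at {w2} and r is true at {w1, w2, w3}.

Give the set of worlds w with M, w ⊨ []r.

w0: successors {w1, w3}; r there: w1:T, w3:T. ✓
w1: successors {w2}; r there: w2:T. ✓
w2: no successors, so []r holds vacuously. ✓
w3: successors {w0}; r there: w0:F. ✗

{w0, w1, w2}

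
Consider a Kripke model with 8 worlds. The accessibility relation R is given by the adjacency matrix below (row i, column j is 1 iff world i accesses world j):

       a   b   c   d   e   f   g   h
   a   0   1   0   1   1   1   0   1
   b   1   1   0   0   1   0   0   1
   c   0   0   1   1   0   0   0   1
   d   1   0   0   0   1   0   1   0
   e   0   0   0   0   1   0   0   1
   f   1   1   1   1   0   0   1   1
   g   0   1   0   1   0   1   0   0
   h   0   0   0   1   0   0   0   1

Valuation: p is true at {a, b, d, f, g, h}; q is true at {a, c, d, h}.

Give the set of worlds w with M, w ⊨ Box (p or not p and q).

a: successors {b, d, e, f, h}; p or not p and q there: b:T, d:T, e:F, f:T, h:T. ✗
b: successors {a, b, e, h}; p or not p and q there: a:T, b:T, e:F, h:T. ✗
c: successors {c, d, h}; p or not p and q there: c:T, d:T, h:T. ✓
d: successors {a, e, g}; p or not p and q there: a:T, e:F, g:T. ✗
e: successors {e, h}; p or not p and q there: e:F, h:T. ✗
f: successors {a, b, c, d, g, h}; p or not p and q there: a:T, b:T, c:T, d:T, g:T, h:T. ✓
g: successors {b, d, f}; p or not p and q there: b:T, d:T, f:T. ✓
h: successors {d, h}; p or not p and q there: d:T, h:T. ✓

{c, f, g, h}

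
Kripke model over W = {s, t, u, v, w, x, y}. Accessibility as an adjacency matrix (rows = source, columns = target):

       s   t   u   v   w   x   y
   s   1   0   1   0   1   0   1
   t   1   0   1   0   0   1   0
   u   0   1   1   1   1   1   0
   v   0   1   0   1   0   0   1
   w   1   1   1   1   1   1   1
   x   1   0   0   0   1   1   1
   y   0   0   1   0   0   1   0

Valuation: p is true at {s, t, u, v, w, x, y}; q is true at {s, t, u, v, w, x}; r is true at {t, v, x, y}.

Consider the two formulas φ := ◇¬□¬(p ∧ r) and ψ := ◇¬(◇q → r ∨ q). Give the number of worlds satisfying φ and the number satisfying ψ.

For ◇¬□¬(p ∧ r):
s: successors {s, u, w, y}; ¬□¬(p ∧ r) there: s:T, u:T, w:T, y:T. ✓
t: successors {s, u, x}; ¬□¬(p ∧ r) there: s:T, u:T, x:T. ✓
u: successors {t, u, v, w, x}; ¬□¬(p ∧ r) there: t:T, u:T, v:T, w:T, x:T. ✓
v: successors {t, v, y}; ¬□¬(p ∧ r) there: t:T, v:T, y:T. ✓
w: successors {s, t, u, v, w, x, y}; ¬□¬(p ∧ r) there: s:T, t:T, u:T, v:T, w:T, x:T, y:T. ✓
x: successors {s, w, x, y}; ¬□¬(p ∧ r) there: s:T, w:T, x:T, y:T. ✓
y: successors {u, x}; ¬□¬(p ∧ r) there: u:T, x:T. ✓
— 7 worlds.
For ◇¬(◇q → r ∨ q):
s: successors {s, u, w, y}; ¬(◇q → r ∨ q) there: s:F, u:F, w:F, y:F. ✗
t: successors {s, u, x}; ¬(◇q → r ∨ q) there: s:F, u:F, x:F. ✗
u: successors {t, u, v, w, x}; ¬(◇q → r ∨ q) there: t:F, u:F, v:F, w:F, x:F. ✗
v: successors {t, v, y}; ¬(◇q → r ∨ q) there: t:F, v:F, y:F. ✗
w: successors {s, t, u, v, w, x, y}; ¬(◇q → r ∨ q) there: s:F, t:F, u:F, v:F, w:F, x:F, y:F. ✗
x: successors {s, w, x, y}; ¬(◇q → r ∨ q) there: s:F, w:F, x:F, y:F. ✗
y: successors {u, x}; ¬(◇q → r ∨ q) there: u:F, x:F. ✗
— 0 worlds.

7 and 0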